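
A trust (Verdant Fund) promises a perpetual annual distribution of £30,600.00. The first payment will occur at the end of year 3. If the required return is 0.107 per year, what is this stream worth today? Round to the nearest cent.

Value at end of year 2: C / r = £30,600.00 / 0.107 = £285,981.3084
Discount to today: PV = £285,981.3084 / (1 + 0.107)^2 = £285,981.3084 / 1.225449 = £233,368.59

£233368.59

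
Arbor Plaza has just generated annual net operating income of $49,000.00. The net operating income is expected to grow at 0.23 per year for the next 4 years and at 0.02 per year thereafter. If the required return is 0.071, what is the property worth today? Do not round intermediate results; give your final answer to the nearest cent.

$1985229.92

D_1 = 60270.00000
D_2 = 74132.10000
D_3 = 91182.48300
D_4 = 112154.45409
Terminal value at year 4: TV = D_4×(1+g_2)/(r−g_2) = 114397.54317/0.051 = 2243089.08180
P_0 = D_1/(1+r)^1 + D_2/(1+r)^2 + D_3/(1+r)^3 + D_4/(1+r)^4 + TV/(1+r)^4
    = 56274.50980 + 64628.98885 + 74223.76871 + 85242.98367 + 1704859.67340 = 1985229.92443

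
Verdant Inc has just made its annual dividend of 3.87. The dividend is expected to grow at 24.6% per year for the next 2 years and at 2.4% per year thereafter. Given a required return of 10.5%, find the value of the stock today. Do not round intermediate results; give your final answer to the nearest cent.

71.49

D_1 = 4.82202
D_2 = 6.00824
Terminal value at year 2: TV = D_2×(1+g_2)/(r−g_2) = 6.15243/0.081 = 75.95598
P_0 = D_1/(1+r)^1 + D_2/(1+r)^2 + TV/(1+r)^2
    = 4.36382 + 4.92065 + 62.20674 = 71.49121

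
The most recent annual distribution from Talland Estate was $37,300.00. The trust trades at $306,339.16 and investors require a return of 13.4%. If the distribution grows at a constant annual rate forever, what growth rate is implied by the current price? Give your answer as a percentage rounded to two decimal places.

P = D₀(1+g)/(r−g) ⇒ P(r−g) = D₀(1+g) ⇒ g(P+D₀) = P·r − D₀
g = (P·r − D₀)/(P + D₀) = ($306,339.16×0.134 − $37,300.00) / ($306,339.16 + $37,300.00) = 0.010911

1.09%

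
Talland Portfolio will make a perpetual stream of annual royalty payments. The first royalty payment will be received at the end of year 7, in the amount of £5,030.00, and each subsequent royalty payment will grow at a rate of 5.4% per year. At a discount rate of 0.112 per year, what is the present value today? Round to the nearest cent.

£45868.15

Value at end of year 6: C₁ / (r − g) = £5,030.00 / (0.112 − 0.054) = £86,724.1379
Discount to today: PV = £86,724.1379 / (1 + 0.112)^6 = £86,724.1379 / 1.890727 = £45,868.15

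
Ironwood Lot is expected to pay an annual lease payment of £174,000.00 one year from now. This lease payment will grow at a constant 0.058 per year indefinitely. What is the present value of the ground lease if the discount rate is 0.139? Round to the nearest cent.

£2148148.15

Growing perpetuity: P = D₁ / (r − g) = £174,000.0000 / (0.139 − 0.058) = £2,148,148.15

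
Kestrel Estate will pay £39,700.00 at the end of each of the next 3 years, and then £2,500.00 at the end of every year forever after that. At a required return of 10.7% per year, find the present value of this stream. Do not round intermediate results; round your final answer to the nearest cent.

PV of 3-year annuity: £39,700.00 × [1 − (1+0.107)^−3] / 0.107 = 97523.92140
Perpetuity value at year 3: £2,500.00 / 0.107 = 23364.48598
PV of perpetuity: 23364.48598 / (1+0.107)^3 = 17223.18111
Total PV = 97523.92140 + 17223.18111 = 114747.10251

£114747.10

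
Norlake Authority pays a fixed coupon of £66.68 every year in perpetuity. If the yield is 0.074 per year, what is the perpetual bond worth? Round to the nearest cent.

Level perpetuity: PV = C / r = £66.68 / 0.074 = £901.08

£901.08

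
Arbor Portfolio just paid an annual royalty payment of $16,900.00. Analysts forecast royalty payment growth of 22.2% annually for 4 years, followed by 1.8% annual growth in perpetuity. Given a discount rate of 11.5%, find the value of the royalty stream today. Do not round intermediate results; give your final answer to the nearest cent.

$341337.32

D_1 = 20651.80000
D_2 = 25236.49960
D_3 = 30839.00251
D_4 = 37685.26107
Terminal value at year 4: TV = D_4×(1+g_2)/(r−g_2) = 38363.59577/0.097 = 395500.98730
P_0 = D_1/(1+r)^1 + D_2/(1+r)^2 + D_3/(1+r)^3 + D_4/(1+r)^4 + TV/(1+r)^4
    = 18521.79372 + 20299.22146 + 22247.21850 + 24382.15337 + 255886.92915 = 341337.31619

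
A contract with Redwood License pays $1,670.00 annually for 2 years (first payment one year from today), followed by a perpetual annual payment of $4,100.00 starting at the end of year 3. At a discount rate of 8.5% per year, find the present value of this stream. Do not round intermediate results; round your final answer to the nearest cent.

PV of 2-year annuity: $1,670.00 × [1 − (1+0.085)^−2] / 0.085 = 2957.76084
Perpetuity value at year 2: $4,100.00 / 0.085 = 48235.29412
PV of perpetuity: 48235.29412 / (1+0.085)^2 = 40973.72560
Total PV = 2957.76084 + 40973.72560 = 43931.48643

$43931.49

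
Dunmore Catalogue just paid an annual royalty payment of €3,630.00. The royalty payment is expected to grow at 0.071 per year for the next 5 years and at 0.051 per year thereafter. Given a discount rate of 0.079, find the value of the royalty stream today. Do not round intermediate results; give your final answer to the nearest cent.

D_1 = 3887.73000
D_2 = 4163.75883
D_3 = 4459.38571
D_4 = 4776.00209
D_5 = 5115.09824
Terminal value at year 5: TV = D_5×(1+g_2)/(r−g_2) = 5375.96825/0.028 = 191998.86610
P_0 = D_1/(1+r)^1 + D_2/(1+r)^2 + D_3/(1+r)^3 + D_4/(1+r)^4 + D_5/(1+r)^5 + TV/(1+r)^5
    = 3603.08619 + 3576.37193 + 3549.85573 + 3523.53613 + 3497.41168 + 131277.84547 = 149028.10713

€149028.11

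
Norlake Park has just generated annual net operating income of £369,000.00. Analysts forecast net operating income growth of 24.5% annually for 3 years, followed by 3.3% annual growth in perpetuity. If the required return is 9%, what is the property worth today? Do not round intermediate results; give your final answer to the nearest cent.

£11417813.55

D_1 = 459405.00000
D_2 = 571959.22500
D_3 = 712089.23513
Terminal value at year 3: TV = D_3×(1+g_2)/(r−g_2) = 735588.17988/0.057 = 12905055.78744
P_0 = D_1/(1+r)^1 + D_2/(1+r)^2 + D_3/(1+r)^3 + TV/(1+r)^3
    = 421472.47706 + 481406.63665 + 549863.54369 + 9965070.88833 = 11417813.54573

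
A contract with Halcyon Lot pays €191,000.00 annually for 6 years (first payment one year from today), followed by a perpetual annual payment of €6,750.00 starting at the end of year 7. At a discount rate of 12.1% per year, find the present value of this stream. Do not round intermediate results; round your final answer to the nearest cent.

€811171.31

PV of 6-year annuity: €191,000.00 × [1 − (1+0.121)^−6] / 0.121 = 783059.76801
Perpetuity value at year 6: €6,750.00 / 0.121 = 55785.12397
PV of perpetuity: 55785.12397 / (1+0.121)^6 = 28111.54578
Total PV = 783059.76801 + 28111.54578 = 811171.31379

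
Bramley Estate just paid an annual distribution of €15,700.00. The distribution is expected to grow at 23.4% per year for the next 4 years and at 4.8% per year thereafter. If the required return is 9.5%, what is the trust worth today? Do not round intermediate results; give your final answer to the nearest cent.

€650058.49

D_1 = 19373.80000
D_2 = 23907.26920
D_3 = 29501.57019
D_4 = 36404.93762
Terminal value at year 4: TV = D_4×(1+g_2)/(r−g_2) = 38152.37462/0.047 = 811752.65157
P_0 = D_1/(1+r)^1 + D_2/(1+r)^2 + D_3/(1+r)^3 + D_4/(1+r)^4 + TV/(1+r)^4
    = 17692.96804 + 19938.92471 + 22469.98456 + 25322.33876 + 564634.27710 = 650058.49316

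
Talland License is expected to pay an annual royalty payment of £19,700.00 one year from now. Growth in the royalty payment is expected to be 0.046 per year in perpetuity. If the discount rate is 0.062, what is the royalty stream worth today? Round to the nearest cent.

£1231250.00

Growing perpetuity: P = D₁ / (r − g) = £19,700.0000 / (0.062 − 0.046) = £1,231,250.00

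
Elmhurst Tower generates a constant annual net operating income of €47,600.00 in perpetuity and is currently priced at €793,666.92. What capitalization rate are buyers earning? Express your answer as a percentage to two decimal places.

P = C/r ⇒ r = C/P = €47,600.00/€793,666.92 = 0.059975

6.00%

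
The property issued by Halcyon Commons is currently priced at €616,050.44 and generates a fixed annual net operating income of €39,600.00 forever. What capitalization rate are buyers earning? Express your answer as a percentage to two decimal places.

P = C/r ⇒ r = C/P = €39,600.00/€616,050.44 = 0.064280

6.43%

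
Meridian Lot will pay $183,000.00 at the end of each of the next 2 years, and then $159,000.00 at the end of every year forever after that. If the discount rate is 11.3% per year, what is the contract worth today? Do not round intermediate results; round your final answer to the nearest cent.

$1448017.06

PV of 2-year annuity: $183,000.00 × [1 − (1+0.113)^−2] / 0.113 = 312147.78542
Perpetuity value at year 2: $159,000.00 / 0.113 = 1407079.64602
PV of perpetuity: 1407079.64602 / (1+0.113)^2 = 1135869.27508
Total PV = 312147.78542 + 1135869.27508 = 1448017.06050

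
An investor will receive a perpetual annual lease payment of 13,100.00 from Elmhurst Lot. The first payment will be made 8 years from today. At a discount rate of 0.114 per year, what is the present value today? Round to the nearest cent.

Value at end of year 7: C / r = 13,100.00 / 0.114 = 114,912.2807
Discount to today: PV = 114,912.2807 / (1 + 0.114)^7 = 114,912.2807 / 2.129101 = 53,972.20

53972.20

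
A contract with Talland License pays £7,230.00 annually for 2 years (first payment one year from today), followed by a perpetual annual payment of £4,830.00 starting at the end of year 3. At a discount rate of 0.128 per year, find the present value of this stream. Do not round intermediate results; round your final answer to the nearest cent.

PV of 2-year annuity: £7,230.00 × [1 − (1+0.128)^−2] / 0.128 = 12091.82134
Perpetuity value at year 2: £4,830.00 / 0.128 = 37734.37500
PV of perpetuity: 37734.37500 / (1+0.128)^2 = 29656.43626
Total PV = 12091.82134 + 29656.43626 = 41748.25760

£41748.26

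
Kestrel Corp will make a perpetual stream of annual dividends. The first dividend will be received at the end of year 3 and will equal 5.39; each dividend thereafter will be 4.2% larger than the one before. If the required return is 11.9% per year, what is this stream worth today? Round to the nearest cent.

Value at end of year 2: C₁ / (r − g) = 5.39 / (0.119 − 0.042) = 70.0000
Discount to today: PV = 70.0000 / (1 + 0.119)^2 = 70.0000 / 1.252161 = 55.90

55.90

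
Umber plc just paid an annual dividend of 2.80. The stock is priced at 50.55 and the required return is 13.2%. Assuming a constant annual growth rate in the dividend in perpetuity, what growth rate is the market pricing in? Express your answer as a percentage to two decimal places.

P = D₀(1+g)/(r−g) ⇒ P(r−g) = D₀(1+g) ⇒ g(P+D₀) = P·r − D₀
g = (P·r − D₀)/(P + D₀) = (50.55×0.132 − 2.80) / (50.55 + 2.80) = 0.072589

7.26%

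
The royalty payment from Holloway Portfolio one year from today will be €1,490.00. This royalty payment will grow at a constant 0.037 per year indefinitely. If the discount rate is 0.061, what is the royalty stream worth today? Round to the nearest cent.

€62083.33

Growing perpetuity: P = D₁ / (r − g) = €1,490.0000 / (0.061 − 0.037) = €62,083.33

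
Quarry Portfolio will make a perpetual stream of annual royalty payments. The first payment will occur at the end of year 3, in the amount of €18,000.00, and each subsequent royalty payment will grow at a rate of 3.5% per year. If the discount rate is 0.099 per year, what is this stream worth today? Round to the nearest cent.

€232861.21

Value at end of year 2: C₁ / (r − g) = €18,000.00 / (0.099 − 0.035) = €281,250.0000
Discount to today: PV = €281,250.0000 / (1 + 0.099)^2 = €281,250.0000 / 1.207801 = €232,861.21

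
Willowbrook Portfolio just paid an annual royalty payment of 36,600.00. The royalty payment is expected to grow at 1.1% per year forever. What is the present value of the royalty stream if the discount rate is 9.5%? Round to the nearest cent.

440507.14

D₁ = D₀ × (1 + g) = 36,600.00 × 1.011 = 37,002.6000
Growing perpetuity: P = D₁ / (r − g) = 37,002.6000 / (0.095 − 0.011) = 440,507.14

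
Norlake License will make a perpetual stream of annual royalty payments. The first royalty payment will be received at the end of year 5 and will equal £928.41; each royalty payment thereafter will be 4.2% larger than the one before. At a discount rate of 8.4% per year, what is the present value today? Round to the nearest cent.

Value at end of year 4: C₁ / (r − g) = £928.41 / (0.084 − 0.042) = £22,105.0000
Discount to today: PV = £22,105.0000 / (1 + 0.084)^4 = £22,105.0000 / 1.380757 = £16,009.34

£16009.34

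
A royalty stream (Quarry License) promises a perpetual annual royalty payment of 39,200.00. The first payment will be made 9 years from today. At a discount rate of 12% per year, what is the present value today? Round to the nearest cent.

Value at end of year 8: C / r = 39,200.00 / 0.12 = 326,666.6667
Discount to today: PV = 326,666.6667 / (1 + 0.12)^8 = 326,666.6667 / 2.475963 = 131,935.19

131935.19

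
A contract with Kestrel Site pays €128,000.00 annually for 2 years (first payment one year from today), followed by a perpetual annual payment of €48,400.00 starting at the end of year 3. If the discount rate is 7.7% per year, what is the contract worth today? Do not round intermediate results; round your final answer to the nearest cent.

€771105.33

PV of 2-year annuity: €128,000.00 × [1 − (1+0.077)^−2] / 0.077 = 229200.23553
Perpetuity value at year 2: €48,400.00 / 0.077 = 628571.42857
PV of perpetuity: 628571.42857 / (1+0.077)^2 = 541905.08951
Total PV = 229200.23553 + 541905.08951 = 771105.32504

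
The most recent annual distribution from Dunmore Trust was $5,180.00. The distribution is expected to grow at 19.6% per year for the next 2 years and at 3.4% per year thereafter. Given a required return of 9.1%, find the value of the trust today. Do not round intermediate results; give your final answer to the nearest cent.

$124828.11

D_1 = 6195.28000
D_2 = 7409.55488
Terminal value at year 2: TV = D_2×(1+g_2)/(r−g_2) = 7661.47975/0.057 = 134411.92537
P_0 = D_1/(1+r)^1 + D_2/(1+r)^2 + TV/(1+r)^2
    = 5678.53346 + 6225.04676 + 112924.53241 = 124828.11263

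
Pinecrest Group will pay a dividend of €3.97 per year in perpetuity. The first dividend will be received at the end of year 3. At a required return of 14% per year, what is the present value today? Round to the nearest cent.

Value at end of year 2: C / r = €3.97 / 0.14 = €28.3571
Discount to today: PV = €28.3571 / (1 + 0.14)^2 = €28.3571 / 1.299600 = €21.82

€21.82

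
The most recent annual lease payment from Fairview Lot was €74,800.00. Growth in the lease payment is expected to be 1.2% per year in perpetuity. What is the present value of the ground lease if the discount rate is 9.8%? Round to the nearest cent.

€880204.65

D₁ = D₀ × (1 + g) = €74,800.00 × 1.012 = €75,697.6000
Growing perpetuity: P = D₁ / (r − g) = €75,697.6000 / (0.098 − 0.012) = €880,204.65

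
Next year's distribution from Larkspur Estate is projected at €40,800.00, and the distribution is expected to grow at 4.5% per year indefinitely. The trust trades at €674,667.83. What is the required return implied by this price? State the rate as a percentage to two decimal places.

10.55%

P = D₁/(r − g) ⇒ r = D₁/P + g = €40,800.0000/€674,667.83 + 0.045 = 0.060474 + 0.045 = 0.105474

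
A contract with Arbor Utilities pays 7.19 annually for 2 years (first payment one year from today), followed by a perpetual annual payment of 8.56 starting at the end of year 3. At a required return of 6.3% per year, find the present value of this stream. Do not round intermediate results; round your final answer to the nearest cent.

PV of 2-year annuity: 7.19 × [1 − (1+0.063)^−2] / 0.063 = 13.12688
Perpetuity value at year 2: 8.56 / 0.063 = 135.87302
PV of perpetuity: 135.87302 / (1+0.063)^2 = 120.24491
Total PV = 13.12688 + 120.24491 = 133.37179

133.37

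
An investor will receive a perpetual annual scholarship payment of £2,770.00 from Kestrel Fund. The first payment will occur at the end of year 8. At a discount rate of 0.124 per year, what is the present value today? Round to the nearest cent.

£9855.85

Value at end of year 7: C / r = £2,770.00 / 0.124 = £22,338.7097
Discount to today: PV = £22,338.7097 / (1 + 0.124)^7 = £22,338.7097 / 2.266544 = £9,855.85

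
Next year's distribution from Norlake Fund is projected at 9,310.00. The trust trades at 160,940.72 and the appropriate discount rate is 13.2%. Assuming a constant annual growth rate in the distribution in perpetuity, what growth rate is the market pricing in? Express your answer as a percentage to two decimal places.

P = D₁/(r−g) ⇒ g = r − D₁/P = 0.132 − 9,310.00/160,940.72 = 0.074153

7.42%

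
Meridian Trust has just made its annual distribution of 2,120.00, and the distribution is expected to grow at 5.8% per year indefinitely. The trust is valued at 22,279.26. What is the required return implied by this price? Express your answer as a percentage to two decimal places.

15.87%

D₁ = 2,120.00 × 1.058 = 2,242.9600
P = D₁/(r − g) ⇒ r = D₁/P + g = 2,242.9600/22,279.26 + 0.058 = 0.100675 + 0.058 = 0.158675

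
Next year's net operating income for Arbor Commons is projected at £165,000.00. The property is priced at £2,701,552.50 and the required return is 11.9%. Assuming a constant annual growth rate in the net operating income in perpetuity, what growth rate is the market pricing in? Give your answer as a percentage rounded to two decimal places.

5.79%

P = D₁/(r−g) ⇒ g = r − D₁/P = 0.119 − £165,000.00/£2,701,552.50 = 0.057924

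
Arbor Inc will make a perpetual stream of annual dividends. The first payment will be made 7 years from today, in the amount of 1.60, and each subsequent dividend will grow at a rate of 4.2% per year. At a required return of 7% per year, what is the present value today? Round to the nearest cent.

38.08

Value at end of year 6: C₁ / (r − g) = 1.60 / (0.07 − 0.042) = 57.1429
Discount to today: PV = 57.1429 / (1 + 0.07)^6 = 57.1429 / 1.500730 = 38.08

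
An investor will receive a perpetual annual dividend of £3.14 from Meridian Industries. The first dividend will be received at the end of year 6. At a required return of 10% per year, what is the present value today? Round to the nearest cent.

Value at end of year 5: C / r = £3.14 / 0.1 = £31.4000
Discount to today: PV = £31.4000 / (1 + 0.1)^5 = £31.4000 / 1.610510 = £19.50

£19.50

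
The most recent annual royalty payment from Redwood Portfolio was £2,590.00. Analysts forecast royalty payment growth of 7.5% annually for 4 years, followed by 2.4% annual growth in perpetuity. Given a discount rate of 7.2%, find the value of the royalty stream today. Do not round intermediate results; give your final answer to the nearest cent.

D_1 = 2784.25000
D_2 = 2993.06875
D_3 = 3217.54891
D_4 = 3458.86507
Terminal value at year 4: TV = D_4×(1+g_2)/(r−g_2) = 3541.87784/0.048 = 73789.12158
P_0 = D_1/(1+r)^1 + D_2/(1+r)^2 + D_3/(1+r)^3 + D_4/(1+r)^4 + TV/(1+r)^4
    = 2597.24813 + 2604.51655 + 2611.80531 + 2619.11447 + 55874.44199 = 66307.12646

£66307.13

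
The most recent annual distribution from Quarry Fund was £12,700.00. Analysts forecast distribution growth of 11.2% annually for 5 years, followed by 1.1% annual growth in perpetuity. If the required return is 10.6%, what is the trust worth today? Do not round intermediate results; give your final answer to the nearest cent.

D_1 = 14122.40000
D_2 = 15704.10880
D_3 = 17462.96899
D_4 = 19418.82151
D_5 = 21593.72952
Terminal value at year 5: TV = D_5×(1+g_2)/(r−g_2) = 21831.26055/0.095 = 229802.74259
P_0 = D_1/(1+r)^1 + D_2/(1+r)^2 + D_3/(1+r)^3 + D_4/(1+r)^4 + D_5/(1+r)^5 + TV/(1+r)^5
    = 12768.89693 + 12838.16761 + 12907.81409 + 12977.83840 + 13048.24259 + 138860.77112 = 203401.73074

£203401.73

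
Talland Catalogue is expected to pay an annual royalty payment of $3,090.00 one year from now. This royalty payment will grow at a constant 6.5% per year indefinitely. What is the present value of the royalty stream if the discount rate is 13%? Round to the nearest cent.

$47538.46

Growing perpetuity: P = D₁ / (r − g) = $3,090.0000 / (0.13 − 0.065) = $47,538.46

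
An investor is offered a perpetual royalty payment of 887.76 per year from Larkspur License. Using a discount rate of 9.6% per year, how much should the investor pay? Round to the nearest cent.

Level perpetuity: PV = C / r = 887.76 / 0.096 = 9,247.50

9247.50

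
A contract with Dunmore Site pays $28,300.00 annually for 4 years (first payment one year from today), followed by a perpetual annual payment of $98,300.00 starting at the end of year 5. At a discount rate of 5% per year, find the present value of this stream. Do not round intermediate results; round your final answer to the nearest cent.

$1717783.46

PV of 4-year annuity: $28,300.00 × [1 − (1+0.05)^−4] / 0.05 = 100350.39927
Perpetuity value at year 4: $98,300.00 / 0.05 = 1966000.00000
PV of perpetuity: 1966000.00000 / (1+0.05)^4 = 1617433.06544
Total PV = 100350.39927 + 1617433.06544 = 1717783.46471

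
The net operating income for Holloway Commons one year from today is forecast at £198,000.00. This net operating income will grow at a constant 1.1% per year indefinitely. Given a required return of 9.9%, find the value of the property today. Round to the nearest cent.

£2250000.00

Growing perpetuity: P = D₁ / (r − g) = £198,000.0000 / (0.099 − 0.011) = £2,250,000.00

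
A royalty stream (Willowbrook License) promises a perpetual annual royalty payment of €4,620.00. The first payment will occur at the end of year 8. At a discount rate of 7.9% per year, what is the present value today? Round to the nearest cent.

€34345.10

Value at end of year 7: C / r = €4,620.00 / 0.079 = €58,481.0127
Discount to today: PV = €58,481.0127 / (1 + 0.079)^7 = €58,481.0127 / 1.702747 = €34,345.10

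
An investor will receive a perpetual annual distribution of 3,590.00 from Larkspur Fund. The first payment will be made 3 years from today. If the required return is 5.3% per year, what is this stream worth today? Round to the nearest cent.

61088.83

Value at end of year 2: C / r = 3,590.00 / 0.053 = 67,735.8491
Discount to today: PV = 67,735.8491 / (1 + 0.053)^2 = 67,735.8491 / 1.108809 = 61,088.83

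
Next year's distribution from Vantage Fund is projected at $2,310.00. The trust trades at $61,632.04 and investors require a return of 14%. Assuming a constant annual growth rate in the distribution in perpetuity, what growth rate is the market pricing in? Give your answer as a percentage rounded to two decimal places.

P = D₁/(r−g) ⇒ g = r − D₁/P = 0.14 − $2,310.00/$61,632.04 = 0.102519

10.25%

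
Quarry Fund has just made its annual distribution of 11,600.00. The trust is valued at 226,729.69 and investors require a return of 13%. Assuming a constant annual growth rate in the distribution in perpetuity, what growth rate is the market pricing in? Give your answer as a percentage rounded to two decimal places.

7.50%

P = D₀(1+g)/(r−g) ⇒ P(r−g) = D₀(1+g) ⇒ g(P+D₀) = P·r − D₀
g = (P·r − D₀)/(P + D₀) = (226,729.69×0.13 − 11,600.00) / (226,729.69 + 11,600.00) = 0.075001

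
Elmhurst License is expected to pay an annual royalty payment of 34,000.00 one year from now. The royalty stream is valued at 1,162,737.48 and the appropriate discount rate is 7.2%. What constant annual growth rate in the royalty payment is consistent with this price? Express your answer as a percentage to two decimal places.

P = D₁/(r−g) ⇒ g = r − D₁/P = 0.072 − 34,000.00/1,162,737.48 = 0.042759

4.28%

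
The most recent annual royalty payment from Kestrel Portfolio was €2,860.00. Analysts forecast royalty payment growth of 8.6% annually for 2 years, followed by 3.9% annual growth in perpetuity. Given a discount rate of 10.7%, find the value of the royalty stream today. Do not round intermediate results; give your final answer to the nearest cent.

D_1 = 3105.96000
D_2 = 3373.07256
Terminal value at year 2: TV = D_2×(1+g_2)/(r−g_2) = 3504.62239/0.068 = 51538.56456
P_0 = D_1/(1+r)^1 + D_2/(1+r)^2 + TV/(1+r)^2
    = 2805.74526 + 2752.51974 + 42056.88246 = 47615.14746

€47615.15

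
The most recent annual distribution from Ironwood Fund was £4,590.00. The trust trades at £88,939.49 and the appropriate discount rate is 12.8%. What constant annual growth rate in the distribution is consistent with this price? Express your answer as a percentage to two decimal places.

P = D₀(1+g)/(r−g) ⇒ P(r−g) = D₀(1+g) ⇒ g(P+D₀) = P·r − D₀
g = (P·r − D₀)/(P + D₀) = (£88,939.49×0.128 − £4,590.00) / (£88,939.49 + £4,590.00) = 0.072643

7.26%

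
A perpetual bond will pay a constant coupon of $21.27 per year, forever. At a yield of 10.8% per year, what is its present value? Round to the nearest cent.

$196.94

Level perpetuity: PV = C / r = $21.27 / 0.108 = $196.94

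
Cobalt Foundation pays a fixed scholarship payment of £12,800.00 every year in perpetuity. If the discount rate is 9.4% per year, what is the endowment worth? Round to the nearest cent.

£136170.21

Level perpetuity: PV = C / r = £12,800.00 / 0.094 = £136,170.21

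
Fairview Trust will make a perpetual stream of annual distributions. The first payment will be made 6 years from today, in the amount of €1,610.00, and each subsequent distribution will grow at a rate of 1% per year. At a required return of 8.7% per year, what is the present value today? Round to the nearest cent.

€13778.04

Value at end of year 5: C₁ / (r − g) = €1,610.00 / (0.087 − 0.01) = €20,909.0909
Discount to today: PV = €20,909.0909 / (1 + 0.087)^5 = €20,909.0909 / 1.517566 = €13,778.04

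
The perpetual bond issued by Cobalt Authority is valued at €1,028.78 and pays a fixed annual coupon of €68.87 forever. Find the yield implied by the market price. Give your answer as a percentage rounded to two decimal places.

6.69%

P = C/r ⇒ r = C/P = €68.87/€1,028.78 = 0.066943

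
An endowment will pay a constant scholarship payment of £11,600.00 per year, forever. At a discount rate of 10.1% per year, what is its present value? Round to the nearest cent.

Level perpetuity: PV = C / r = £11,600.00 / 0.101 = £114,851.49

£114851.49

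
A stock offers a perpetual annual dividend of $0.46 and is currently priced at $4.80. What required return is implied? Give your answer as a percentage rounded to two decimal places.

9.58%

P = C/r ⇒ r = C/P = $0.46/$4.80 = 0.095833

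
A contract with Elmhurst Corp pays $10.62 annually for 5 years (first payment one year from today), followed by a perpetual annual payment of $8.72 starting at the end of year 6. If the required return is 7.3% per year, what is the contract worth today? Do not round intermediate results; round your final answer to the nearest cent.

$127.18

PV of 5-year annuity: $10.62 × [1 − (1+0.073)^−5] / 0.073 = 43.19655
Perpetuity value at year 5: $8.72 / 0.073 = 119.45205
PV of perpetuity: 119.45205 / (1+0.073)^5 = 83.98370
Total PV = 43.19655 + 83.98370 = 127.18025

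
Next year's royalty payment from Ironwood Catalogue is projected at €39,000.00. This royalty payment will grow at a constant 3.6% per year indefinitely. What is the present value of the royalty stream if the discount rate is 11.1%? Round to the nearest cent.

€520000.00

Growing perpetuity: P = D₁ / (r − g) = €39,000.0000 / (0.111 − 0.036) = €520,000.00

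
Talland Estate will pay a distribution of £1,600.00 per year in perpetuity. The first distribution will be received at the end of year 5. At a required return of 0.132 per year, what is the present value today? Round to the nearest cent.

£7381.77

Value at end of year 4: C / r = £1,600.00 / 0.132 = £12,121.2121
Discount to today: PV = £12,121.2121 / (1 + 0.132)^4 = £12,121.2121 / 1.642047 = £7,381.77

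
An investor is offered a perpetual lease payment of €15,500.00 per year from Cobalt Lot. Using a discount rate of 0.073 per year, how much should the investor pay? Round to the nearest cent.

€212328.77

Level perpetuity: PV = C / r = €15,500.00 / 0.073 = €212,328.77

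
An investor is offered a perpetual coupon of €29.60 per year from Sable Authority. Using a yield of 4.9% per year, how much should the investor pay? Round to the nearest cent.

€604.08

Level perpetuity: PV = C / r = €29.60 / 0.049 = €604.08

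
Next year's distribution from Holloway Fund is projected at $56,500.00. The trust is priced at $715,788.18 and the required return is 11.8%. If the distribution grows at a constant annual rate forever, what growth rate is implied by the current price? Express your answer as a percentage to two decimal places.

3.91%

P = D₁/(r−g) ⇒ g = r − D₁/P = 0.118 − $56,500.00/$715,788.18 = 0.039066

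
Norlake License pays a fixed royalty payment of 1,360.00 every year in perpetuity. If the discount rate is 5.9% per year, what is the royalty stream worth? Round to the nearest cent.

23050.85

Level perpetuity: PV = C / r = 1,360.00 / 0.059 = 23,050.85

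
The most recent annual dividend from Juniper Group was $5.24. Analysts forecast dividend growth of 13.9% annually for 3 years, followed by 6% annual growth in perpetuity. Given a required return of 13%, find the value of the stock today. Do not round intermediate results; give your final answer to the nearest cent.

$97.23

D_1 = 5.96836
D_2 = 6.79796
D_3 = 7.74288
Terminal value at year 3: TV = D_3×(1+g_2)/(r−g_2) = 8.20745/0.07 = 117.24931
P_0 = D_1/(1+r)^1 + D_2/(1+r)^2 + D_3/(1+r)^3 + TV/(1+r)^3
    = 5.28173 + 5.32380 + 5.36620 + 81.25965 = 97.23139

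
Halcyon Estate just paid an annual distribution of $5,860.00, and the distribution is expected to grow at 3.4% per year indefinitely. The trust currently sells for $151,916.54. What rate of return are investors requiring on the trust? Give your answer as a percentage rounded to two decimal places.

7.39%

D₁ = $5,860.00 × 1.034 = $6,059.2400
P = D₁/(r − g) ⇒ r = D₁/P + g = $6,059.2400/$151,916.54 + 0.034 = 0.039885 + 0.034 = 0.073885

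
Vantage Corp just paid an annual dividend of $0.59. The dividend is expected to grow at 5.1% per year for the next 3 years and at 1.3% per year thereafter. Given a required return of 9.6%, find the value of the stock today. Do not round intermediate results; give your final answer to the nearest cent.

D_1 = 0.62009
D_2 = 0.65171
D_3 = 0.68495
Terminal value at year 3: TV = D_3×(1+g_2)/(r−g_2) = 0.69386/0.083 = 8.35972
P_0 = D_1/(1+r)^1 + D_2/(1+r)^2 + D_3/(1+r)^3 + TV/(1+r)^3
    = 0.56578 + 0.54255 + 0.52027 + 6.34980 = 7.97839

$7.98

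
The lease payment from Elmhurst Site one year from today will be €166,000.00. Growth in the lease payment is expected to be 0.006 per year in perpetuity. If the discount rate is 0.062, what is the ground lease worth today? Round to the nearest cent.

€2964285.71

Growing perpetuity: P = D₁ / (r − g) = €166,000.0000 / (0.062 − 0.006) = €2,964,285.71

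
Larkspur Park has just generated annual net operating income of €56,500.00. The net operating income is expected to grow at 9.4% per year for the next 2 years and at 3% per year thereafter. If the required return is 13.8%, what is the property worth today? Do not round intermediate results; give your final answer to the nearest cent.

D_1 = 61811.00000
D_2 = 67621.23400
Terminal value at year 2: TV = D_2×(1+g_2)/(r−g_2) = 69649.87102/0.108 = 644906.21315
P_0 = D_1/(1+r)^1 + D_2/(1+r)^2 + TV/(1+r)^2
    = 54315.46573 + 52215.39500 + 497980.15600 = 604511.01673

€604511.02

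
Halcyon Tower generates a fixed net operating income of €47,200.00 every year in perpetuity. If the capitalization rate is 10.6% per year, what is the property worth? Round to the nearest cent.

€445283.02

Level perpetuity: PV = C / r = €47,200.00 / 0.106 = €445,283.02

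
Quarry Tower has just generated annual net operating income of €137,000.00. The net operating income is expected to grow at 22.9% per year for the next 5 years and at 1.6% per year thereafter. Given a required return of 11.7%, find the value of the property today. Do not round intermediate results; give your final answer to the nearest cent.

€3142972.30

D_1 = 168373.00000
D_2 = 206930.41700
D_3 = 254317.48249
D_4 = 312556.18598
D_5 = 384131.55257
Terminal value at year 5: TV = D_5×(1+g_2)/(r−g_2) = 390277.65742/0.101 = 3864135.22193
P_0 = D_1/(1+r)^1 + D_2/(1+r)^2 + D_3/(1+r)^3 + D_4/(1+r)^4 + D_5/(1+r)^5 + TV/(1+r)^5
    = 150736.79499 + 165850.95885 + 182480.59842 + 200777.66827 + 220909.35926 + 2222216.92092 = 3142972.30070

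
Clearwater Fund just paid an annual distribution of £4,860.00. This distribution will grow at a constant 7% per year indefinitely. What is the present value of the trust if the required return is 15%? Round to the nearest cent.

£65002.50

D₁ = D₀ × (1 + g) = £4,860.00 × 1.07 = £5,200.2000
Growing perpetuity: P = D₁ / (r − g) = £5,200.2000 / (0.15 − 0.07) = £65,002.50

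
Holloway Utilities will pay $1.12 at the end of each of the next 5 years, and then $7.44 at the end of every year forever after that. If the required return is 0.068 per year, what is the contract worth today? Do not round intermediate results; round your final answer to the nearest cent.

$83.36

PV of 5-year annuity: $1.12 × [1 − (1+0.068)^−5] / 0.068 = 4.61692
Perpetuity value at year 5: $7.44 / 0.068 = 109.41176
PV of perpetuity: 109.41176 / (1+0.068)^5 = 78.74224
Total PV = 4.61692 + 78.74224 = 83.35916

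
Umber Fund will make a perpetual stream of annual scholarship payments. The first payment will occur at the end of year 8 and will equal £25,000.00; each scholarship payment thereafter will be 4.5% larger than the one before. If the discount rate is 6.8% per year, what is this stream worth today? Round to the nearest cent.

Value at end of year 7: C₁ / (r − g) = £25,000.00 / (0.068 − 0.045) = £1,086,956.5217
Discount to today: PV = £1,086,956.5217 / (1 + 0.068)^7 = £1,086,956.5217 / 1.584889 = £685,825.14

£685825.14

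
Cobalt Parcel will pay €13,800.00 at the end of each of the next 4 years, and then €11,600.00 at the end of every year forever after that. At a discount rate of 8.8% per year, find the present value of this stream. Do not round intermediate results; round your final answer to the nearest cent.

PV of 4-year annuity: €13,800.00 × [1 − (1+0.088)^−4] / 0.088 = 44905.10581
Perpetuity value at year 4: €11,600.00 / 0.088 = 131818.18182
PV of perpetuity: 131818.18182 / (1+0.088)^4 = 94071.86100
Total PV = 44905.10581 + 94071.86100 = 138976.96680

€138976.97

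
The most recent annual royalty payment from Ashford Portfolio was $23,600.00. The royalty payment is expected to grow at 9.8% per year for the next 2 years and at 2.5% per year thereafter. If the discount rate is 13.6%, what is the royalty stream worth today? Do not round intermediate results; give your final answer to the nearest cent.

$248450.19

D_1 = 25912.80000
D_2 = 28452.25440
Terminal value at year 2: TV = D_2×(1+g_2)/(r−g_2) = 29163.56076/0.111 = 262734.78162
P_0 = D_1/(1+r)^1 + D_2/(1+r)^2 + TV/(1+r)^2
    = 22810.56338 + 22047.53397 + 203592.09298 = 248450.19033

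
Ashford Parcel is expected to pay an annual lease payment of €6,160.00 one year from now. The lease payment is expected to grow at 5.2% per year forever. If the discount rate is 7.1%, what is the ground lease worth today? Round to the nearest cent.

€324210.53

Growing perpetuity: P = D₁ / (r − g) = €6,160.0000 / (0.071 − 0.052) = €324,210.53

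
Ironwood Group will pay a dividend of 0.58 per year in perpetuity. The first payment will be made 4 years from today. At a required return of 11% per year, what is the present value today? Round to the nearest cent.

3.86

Value at end of year 3: C / r = 0.58 / 0.11 = 5.2727
Discount to today: PV = 5.2727 / (1 + 0.11)^3 = 5.2727 / 1.367631 = 3.86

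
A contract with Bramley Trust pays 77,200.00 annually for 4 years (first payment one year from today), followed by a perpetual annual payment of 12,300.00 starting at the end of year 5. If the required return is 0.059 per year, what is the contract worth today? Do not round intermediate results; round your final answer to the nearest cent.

433875.84

PV of 4-year annuity: 77,200.00 × [1 − (1+0.059)^−4] / 0.059 = 268119.84095
Perpetuity value at year 4: 12,300.00 / 0.059 = 208474.57627
PV of perpetuity: 208474.57627 / (1+0.059)^4 = 165756.00058
Total PV = 268119.84095 + 165756.00058 = 433875.84153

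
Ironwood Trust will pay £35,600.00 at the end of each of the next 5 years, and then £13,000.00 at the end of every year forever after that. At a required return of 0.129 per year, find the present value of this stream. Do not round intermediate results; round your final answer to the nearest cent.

PV of 5-year annuity: £35,600.00 × [1 − (1+0.129)^−5] / 0.129 = 125519.55138
Perpetuity value at year 5: £13,000.00 / 0.129 = 100775.19380
PV of perpetuity: 100775.19380 / (1+0.129)^5 = 54939.40256
Total PV = 125519.55138 + 54939.40256 = 180458.95395

£180458.95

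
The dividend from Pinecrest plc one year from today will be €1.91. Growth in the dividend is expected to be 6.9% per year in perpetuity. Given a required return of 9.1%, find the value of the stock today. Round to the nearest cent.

€86.82

Growing perpetuity: P = D₁ / (r − g) = €1.9100 / (0.091 − 0.069) = €86.82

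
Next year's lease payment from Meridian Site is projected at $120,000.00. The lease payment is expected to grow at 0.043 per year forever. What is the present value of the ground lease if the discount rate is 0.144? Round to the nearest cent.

Growing perpetuity: P = D₁ / (r − g) = $120,000.0000 / (0.144 − 0.043) = $1,188,118.81

$1188118.81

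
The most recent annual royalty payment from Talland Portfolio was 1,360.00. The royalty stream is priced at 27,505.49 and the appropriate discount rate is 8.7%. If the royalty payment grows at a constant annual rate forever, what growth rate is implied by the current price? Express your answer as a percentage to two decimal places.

P = D₀(1+g)/(r−g) ⇒ P(r−g) = D₀(1+g) ⇒ g(P+D₀) = P·r − D₀
g = (P·r − D₀)/(P + D₀) = (27,505.49×0.087 − 1,360.00) / (27,505.49 + 1,360.00) = 0.035786

3.58%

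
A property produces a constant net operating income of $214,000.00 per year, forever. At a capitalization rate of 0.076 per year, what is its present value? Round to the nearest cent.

$2815789.47

Level perpetuity: PV = C / r = $214,000.00 / 0.076 = $2,815,789.47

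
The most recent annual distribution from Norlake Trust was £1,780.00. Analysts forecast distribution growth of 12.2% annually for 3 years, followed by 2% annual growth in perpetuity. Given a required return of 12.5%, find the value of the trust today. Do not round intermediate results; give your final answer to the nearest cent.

£22465.04

D_1 = 1997.16000
D_2 = 2240.81352
D_3 = 2514.19277
Terminal value at year 3: TV = D_3×(1+g_2)/(r−g_2) = 2564.47662/0.105 = 24423.58690
P_0 = D_1/(1+r)^1 + D_2/(1+r)^2 + D_3/(1+r)^3 + TV/(1+r)^3
    = 1775.25333 + 1770.51932 + 1765.79794 + 17153.46570 = 22465.03630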